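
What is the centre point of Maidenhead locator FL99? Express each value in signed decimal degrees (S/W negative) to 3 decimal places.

29.500, -61.000

Field F=5, L=11: +5·20° lon, +11·10° lat → SW at lon -80°, lat 20°.
Square 9, 9: +9·2° lon, +9·1° lat → SW at lon -62°, lat 29°.
Cell spans 2° lon × 1° lat. Centre is SW corner plus half of each.
latitude 29.500, longitude -61.000.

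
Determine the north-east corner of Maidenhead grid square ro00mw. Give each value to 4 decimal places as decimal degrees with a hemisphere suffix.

Field R=17, O=14: +17·20° lon, +14·10° lat → SW at lon 160°, lat 50°.
Square 0, 0: +0·2° lon, +0·1° lat → SW at lon 160°, lat 50°.
Subsquare m=12, w=22: +12·0.0833333° lon, +22·0.0416667° lat → SW at lon 161°, lat 50.9167°.
Cell spans 0.0833333° lon × 0.0416667° lat. NE corner is SW corner plus one full cell.
latitude 50.9583° N, longitude 161.0833° E.

50.9583° N, 161.0833° E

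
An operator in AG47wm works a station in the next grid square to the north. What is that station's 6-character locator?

AG47wn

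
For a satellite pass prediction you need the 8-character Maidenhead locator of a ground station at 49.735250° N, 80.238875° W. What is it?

EN99vr16

Offset from 180°W / 90°S: lon 99.76113°, lat 139.73525°.
Field: 99.76113/20 → 4 → E, 139.73525/10 → 13 → N; chars EN.
Square: 19.76113/2 → 9, 9.73525/1 → 9; chars 99.
Subsquare: 1.76113/0.0833333 → 21 → v, 0.73525/0.0416667 → 17 → r; chars vr.
Extended square: 0.01113/0.00833333 → 1, 0.02692/0.00416667 → 6; chars 16.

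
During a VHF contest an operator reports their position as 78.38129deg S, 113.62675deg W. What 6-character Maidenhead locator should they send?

DB31eo

Offset from 180°W / 90°S: lon 66.3732°, lat 11.6187°.
Field: 66.3732/20 → 3 → D, 11.6187/10 → 1 → B; chars DB.
Square: 6.3732/2 → 3, 1.6187/1 → 1; chars 31.
Subsquare: 0.3732/0.0833333 → 4 → e, 0.6187/0.0416667 → 14 → o; chars eo.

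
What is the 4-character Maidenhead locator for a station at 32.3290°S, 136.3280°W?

Shift to the Maidenhead origin (180°W, 90°S): lon 43.67, lat 57.67.
Field (20°×10°, letters A–R): 43.67/20 → 2 → C, 57.67/10 → 5 → F; chars CF.
Square (2°×1°, digits 0–9): 3.67/2 → 1, 7.67/1 → 7; chars 17.

CF17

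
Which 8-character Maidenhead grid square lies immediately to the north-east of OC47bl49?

OC47bm50

Longitude extended square 4; +1 → 5.
Latitude extended square 9; +1 → 10, wraps to 0, carry into subsquare.
Latitude subsquare l = 11; +1 → 12 = m.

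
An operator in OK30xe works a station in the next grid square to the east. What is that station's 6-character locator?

Longitude subsquare x = 23; +1 → 24, wraps to 0 = a, carry into square.
Longitude square 3; +1 → 4.
The latitude characters are unchanged.

OK40ae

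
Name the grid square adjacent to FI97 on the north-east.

Longitude square 9; +1 → 10, wraps to 0, carry into field.
Longitude field F = 5; +1 → 6 = G.
Latitude square 7; +1 → 8.

GI08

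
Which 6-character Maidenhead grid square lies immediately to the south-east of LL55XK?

LL65aj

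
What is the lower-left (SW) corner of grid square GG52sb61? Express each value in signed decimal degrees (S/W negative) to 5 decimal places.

Field G=6, G=6: +6·20° lon, +6·10° lat → SW at lon -60°, lat -30°.
Square 5, 2: +5·2° lon, +2·1° lat → SW at lon -50°, lat -28°.
Subsquare s=18, b=1: +18·0.0833333° lon, +1·0.0416667° lat → SW at lon -48.5°, lat -27.9583°.
Extended square 6, 1: +6·0.00833333° lon, +1·0.00416667° lat → SW at lon -48.45°, lat -27.9542°.
latitude -27.95417, longitude -48.45000.

-27.95417, -48.45000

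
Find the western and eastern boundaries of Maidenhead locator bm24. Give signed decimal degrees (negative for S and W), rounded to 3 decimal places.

-156.000, -154.000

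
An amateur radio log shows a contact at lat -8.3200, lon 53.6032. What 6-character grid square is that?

LI61tq

Offset from 180°W / 90°S: lon 233.6032°, lat 81.6800°.
Field: lon ⌊233.6032/20⌋ = 11 → L; lat ⌊81.6800/10⌋ = 8 → I.
Square: lon ⌊13.6032/2⌋ = 6; lat ⌊1.6800/1⌋ = 1.
Subsquare: lon ⌊1.6032/0.0833333⌋ = 19 → t; lat ⌊0.6800/0.0416667⌋ = 16 → q.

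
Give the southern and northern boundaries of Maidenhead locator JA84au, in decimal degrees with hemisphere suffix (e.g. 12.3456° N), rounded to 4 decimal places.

85.1667° S, 85.1250° S

Field J=9, A=0: +9·20° lon, +0·10° lat → SW at lon 0°, lat -90°.
Square 8, 4: +8·2° lon, +4·1° lat → SW at lon 16°, lat -86°.
Subsquare a=0, u=20: +0·0.0833333° lon, +20·0.0416667° lat → SW at lon 16°, lat -85.1667°.
Cell spans 0.0833333° lon × 0.0416667° lat.
south 85.1667° S, north 85.1250° S.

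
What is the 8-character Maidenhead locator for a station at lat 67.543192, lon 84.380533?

NP27en50

Add 180° to longitude and 90° to latitude: 264.38053, 157.54319.
Field: lon ⌊264.38053/20⌋ = 13 → N; lat ⌊157.54319/10⌋ = 15 → P.
Square: lon ⌊4.38053/2⌋ = 2; lat ⌊7.54319/1⌋ = 7.
Subsquare: lon ⌊0.38053/0.0833333⌋ = 4 → e; lat ⌊0.54319/0.0416667⌋ = 13 → n.
Extended square: lon ⌊0.04720/0.00833333⌋ = 5; lat ⌊0.00153/0.00416667⌋ = 0.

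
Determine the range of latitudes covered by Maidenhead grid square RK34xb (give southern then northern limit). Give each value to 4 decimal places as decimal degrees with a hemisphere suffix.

Field R=17, K=10: +17·20° lon, +10·10° lat → SW at lon 160°, lat 10°.
Square 3, 4: +3·2° lon, +4·1° lat → SW at lon 166°, lat 14°.
Subsquare x=23, b=1: +23·0.0833333° lon, +1·0.0416667° lat → SW at lon 167.917°, lat 14.0417°.
Cell spans 0.0833333° lon × 0.0416667° lat.
south 14.0417° N, north 14.0833° N.

14.0417° N, 14.0833° N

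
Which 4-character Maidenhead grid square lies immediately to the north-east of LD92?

Longitude square 9; +1 → 10, wraps to 0, carry into field.
Longitude field L = 11; +1 → 12 = M.
Latitude square 2; +1 → 3.

MD03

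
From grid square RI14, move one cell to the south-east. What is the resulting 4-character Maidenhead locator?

Longitude square 1; +1 → 2.
Latitude square 4; −1 → 3.

RI23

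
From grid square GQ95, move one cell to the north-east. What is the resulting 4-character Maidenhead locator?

Longitude square 9; +1 → 10, wraps to 0, carry into field.
Longitude field G = 6; +1 → 7 = H.
Latitude square 5; +1 → 6.

HQ06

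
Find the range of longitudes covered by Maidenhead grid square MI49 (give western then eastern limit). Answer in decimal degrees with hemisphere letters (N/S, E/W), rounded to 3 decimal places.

68.000° E, 70.000° E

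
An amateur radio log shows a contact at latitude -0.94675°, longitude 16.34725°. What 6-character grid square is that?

JI89eb

Offset from 180°W / 90°S: lon 196.3473°, lat 89.0533°.
Field: lon ⌊196.3473/20⌋ = 9 → J; lat ⌊89.0533/10⌋ = 8 → I.
Square: lon ⌊16.3473/2⌋ = 8; lat ⌊9.0533/1⌋ = 9.
Subsquare: lon ⌊0.3473/0.0833333⌋ = 4 → e; lat ⌊0.0533/0.0416667⌋ = 1 → b.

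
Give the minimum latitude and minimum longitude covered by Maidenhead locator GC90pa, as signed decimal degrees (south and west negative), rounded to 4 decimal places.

-70.0000, -40.7500

Field G=6, C=2: +6·20° lon, +2·10° lat → SW at lon -60°, lat -70°.
Square 9, 0: +9·2° lon, +0·1° lat → SW at lon -42°, lat -70°.
Subsquare p=15, a=0: +15·0.0833333° lon, +0·0.0416667° lat → SW at lon -40.75°, lat -70°.
latitude -70.0000, longitude -40.7500.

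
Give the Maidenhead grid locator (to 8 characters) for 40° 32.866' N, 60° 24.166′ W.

FN90tn11

Offset from 180°W / 90°S: lon 119.59723°, lat 130.54777°.
Field (20°×10°, letters A–R): 119.59723/20 → 5 → F, 130.54777/10 → 13 → N; chars FN.
Square (2°×1°, digits 0–9): 19.59723/2 → 9, 0.54777/1 → 0; chars 90.
Subsquare (5′×2.5′, letters a–x): 1.59723/0.0833333 → 19 → t, 0.54777/0.0416667 → 13 → n; chars tn.
Extended square (30″×15″, digits 0–9): 0.01390/0.00833333 → 1, 0.00610/0.00416667 → 1; chars 11.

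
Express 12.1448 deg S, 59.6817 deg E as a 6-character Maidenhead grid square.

Add 180° to longitude and 90° to latitude: 239.6817, 77.8552.
Field: lon ⌊239.6817/20⌋ = 11 → L; lat ⌊77.8552/10⌋ = 7 → H.
Square: lon ⌊19.6817/2⌋ = 9; lat ⌊7.8552/1⌋ = 7.
Subsquare: lon ⌊1.6817/0.0833333⌋ = 20 → u; lat ⌊0.8552/0.0416667⌋ = 20 → u.

LH97uu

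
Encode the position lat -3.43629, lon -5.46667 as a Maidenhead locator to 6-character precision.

II76gn

Add 180° to longitude and 90° to latitude: 174.5333, 86.5637.
Field: lon ⌊174.5333/20⌋ = 8 → I; lat ⌊86.5637/10⌋ = 8 → I.
Square: lon ⌊14.5333/2⌋ = 7; lat ⌊6.5637/1⌋ = 6.
Subsquare: lon ⌊0.5333/0.0833333⌋ = 6 → g; lat ⌊0.5637/0.0416667⌋ = 13 → n.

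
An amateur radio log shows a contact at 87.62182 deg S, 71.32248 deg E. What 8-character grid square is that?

Shift to the Maidenhead origin (180°W, 90°S): lon 251.32248, lat 2.37818.
Field: 251.32248/20 → 12 → M, 2.37818/10 → 0 → A; chars MA.
Square: 11.32248/2 → 5, 2.37818/1 → 2; chars 52.
Subsquare: 1.32248/0.0833333 → 15 → p, 0.37818/0.0416667 → 9 → j; chars pj.
Extended square: 0.07248/0.00833333 → 8, 0.00318/0.00416667 → 0; chars 80.

MA52pj80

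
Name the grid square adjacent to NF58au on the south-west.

NF48xt

Longitude subsquare a = 0; −1 → -1, wraps to 23 = x, carry into square.
Longitude square 5; −1 → 4.
Latitude subsquare u = 20; −1 → 19 = t.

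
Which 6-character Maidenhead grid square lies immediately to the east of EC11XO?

Longitude subsquare x = 23; +1 → 24, wraps to 0 = a, carry into square.
Longitude square 1; +1 → 2.
The latitude characters are unchanged.

EC21ao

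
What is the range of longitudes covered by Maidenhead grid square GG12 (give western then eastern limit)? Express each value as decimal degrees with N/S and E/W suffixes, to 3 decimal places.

Field G=6, G=6: +6·20° lon, +6·10° lat → SW at lon -60°, lat -30°.
Square 1, 2: +1·2° lon, +2·1° lat → SW at lon -58°, lat -28°.
Cell spans 2° lon × 1° lat.
west 58.000° W, east 56.000° W.

58.000° W, 56.000° W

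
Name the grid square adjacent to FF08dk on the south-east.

FF08ej

Longitude subsquare d = 3; +1 → 4 = e.
Latitude subsquare k = 10; −1 → 9 = j.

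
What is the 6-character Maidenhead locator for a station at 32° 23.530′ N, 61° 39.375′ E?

MM02tj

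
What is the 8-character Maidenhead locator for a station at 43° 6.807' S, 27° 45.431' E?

KE36vv02

Add 180° to longitude and 90° to latitude: 207.75718, 46.88655.
Field: lon ⌊207.75718/20⌋ = 10 → K; lat ⌊46.88655/10⌋ = 4 → E.
Square: lon ⌊7.75718/2⌋ = 3; lat ⌊6.88655/1⌋ = 6.
Subsquare: lon ⌊1.75718/0.0833333⌋ = 21 → v; lat ⌊0.88655/0.0416667⌋ = 21 → v.
Extended square: lon ⌊0.00718/0.00833333⌋ = 0; lat ⌊0.01155/0.00416667⌋ = 2.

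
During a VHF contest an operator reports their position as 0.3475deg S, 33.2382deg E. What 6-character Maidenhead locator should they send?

Shift to the Maidenhead origin (180°W, 90°S): lon 213.2382, lat 89.6525.
Field: 213.2382/20 → 10 → K, 89.6525/10 → 8 → I; chars KI.
Square: 13.2382/2 → 6, 9.6525/1 → 9; chars 69.
Subsquare: 1.2382/0.0833333 → 14 → o, 0.6525/0.0416667 → 15 → p; chars op.

KI69op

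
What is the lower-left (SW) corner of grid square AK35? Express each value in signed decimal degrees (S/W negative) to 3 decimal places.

Field A=0, K=10: +0·20° lon, +10·10° lat → SW at lon -180°, lat 10°.
Square 3, 5: +3·2° lon, +5·1° lat → SW at lon -174°, lat 15°.
latitude 15.000, longitude -174.000.

15.000, -174.000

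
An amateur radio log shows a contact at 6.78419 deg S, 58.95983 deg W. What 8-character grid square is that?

GI03mf41

Add 180° to longitude and 90° to latitude: 121.04017, 83.21581.
Field: lon ⌊121.04017/20⌋ = 6 → G; lat ⌊83.21581/10⌋ = 8 → I.
Square: lon ⌊1.04017/2⌋ = 0; lat ⌊3.21581/1⌋ = 3.
Subsquare: lon ⌊1.04017/0.0833333⌋ = 12 → m; lat ⌊0.21581/0.0416667⌋ = 5 → f.
Extended square: lon ⌊0.04017/0.00833333⌋ = 4; lat ⌊0.00748/0.00416667⌋ = 1.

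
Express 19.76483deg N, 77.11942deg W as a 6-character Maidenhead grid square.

FK19ks

Add 180° to longitude and 90° to latitude: 102.8806, 109.7648.
Field (20°×10°, letters A–R): 102.8806/20 → 5 → F, 109.7648/10 → 10 → K; chars FK.
Square (2°×1°, digits 0–9): 2.8806/2 → 1, 9.7648/1 → 9; chars 19.
Subsquare (5′×2.5′, letters a–x): 0.8806/0.0833333 → 10 → k, 0.7648/0.0416667 → 18 → s; chars ks.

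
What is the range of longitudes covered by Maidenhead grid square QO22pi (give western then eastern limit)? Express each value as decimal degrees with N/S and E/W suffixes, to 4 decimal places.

145.2500° E, 145.3333° E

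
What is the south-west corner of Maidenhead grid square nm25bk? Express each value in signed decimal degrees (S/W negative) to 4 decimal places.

35.4167, 84.0833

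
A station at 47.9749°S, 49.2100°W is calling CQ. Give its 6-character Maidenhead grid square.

Add 180° to longitude and 90° to latitude: 130.7900, 42.0251.
Field (20°×10°, letters A–R): lon ⌊130.7900/20⌋ = 6 → G; lat ⌊42.0251/10⌋ = 4 → E.
Square (2°×1°, digits 0–9): lon ⌊10.7900/2⌋ = 5; lat ⌊2.0251/1⌋ = 2.
Subsquare (5′×2.5′, letters a–x): lon ⌊0.7900/0.0833333⌋ = 9 → j; lat ⌊0.0251/0.0416667⌋ = 0 → a.

GE52ja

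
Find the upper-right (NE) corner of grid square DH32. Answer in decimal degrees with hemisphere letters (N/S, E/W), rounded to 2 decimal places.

17.00° S, 112.00° W

Field D=3, H=7: +3·20° lon, +7·10° lat → SW at lon -120°, lat -20°.
Square 3, 2: +3·2° lon, +2·1° lat → SW at lon -114°, lat -18°.
Cell spans 2° lon × 1° lat. NE corner is SW corner plus one full cell.
latitude 17.00° S, longitude 112.00° W.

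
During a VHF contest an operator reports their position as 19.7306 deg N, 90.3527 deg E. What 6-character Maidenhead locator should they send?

NK59er

Shift to the Maidenhead origin (180°W, 90°S): lon 270.3527, lat 109.7306.
Field: 270.3527/20 → 13 → N, 109.7306/10 → 10 → K; chars NK.
Square: 10.3527/2 → 5, 9.7306/1 → 9; chars 59.
Subsquare: 0.3527/0.0833333 → 4 → e, 0.7306/0.0416667 → 17 → r; chars er.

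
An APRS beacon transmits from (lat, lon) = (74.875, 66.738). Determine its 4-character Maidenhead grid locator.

Offset from 180°W / 90°S: lon 246.74°, lat 164.88°.
Field: 246.74/20 → 12 → M, 164.88/10 → 16 → Q; chars MQ.
Square: 6.74/2 → 3, 4.88/1 → 4; chars 34.

MQ34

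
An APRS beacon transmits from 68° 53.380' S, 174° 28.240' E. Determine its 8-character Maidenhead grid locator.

Offset from 180°W / 90°S: lon 354.47067°, lat 21.11033°.
Field: 354.47067/20 → 17 → R, 21.11033/10 → 2 → C; chars RC.
Square: 14.47067/2 → 7, 1.11033/1 → 1; chars 71.
Subsquare: 0.47067/0.0833333 → 5 → f, 0.11033/0.0416667 → 2 → c; chars fc.
Extended square: 0.05400/0.00833333 → 6, 0.02700/0.00416667 → 6; chars 66.

RC71fc66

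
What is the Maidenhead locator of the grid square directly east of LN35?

LN45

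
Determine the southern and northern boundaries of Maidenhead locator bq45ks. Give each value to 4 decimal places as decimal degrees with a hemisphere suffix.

75.7500° N, 75.7917° N

Field B=1, Q=16: +1·20° lon, +16·10° lat → SW at lon -160°, lat 70°.
Square 4, 5: +4·2° lon, +5·1° lat → SW at lon -152°, lat 75°.
Subsquare k=10, s=18: +10·0.0833333° lon, +18·0.0416667° lat → SW at lon -151.167°, lat 75.75°.
Cell spans 0.0833333° lon × 0.0416667° lat.
south 75.7500° N, north 75.7917° N.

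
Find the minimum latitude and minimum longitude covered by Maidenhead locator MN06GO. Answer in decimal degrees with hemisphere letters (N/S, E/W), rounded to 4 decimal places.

46.5833° N, 60.5000° E

Field M=12, N=13: +12·20° lon, +13·10° lat → SW at lon 60°, lat 40°.
Square 0, 6: +0·2° lon, +6·1° lat → SW at lon 60°, lat 46°.
Subsquare g=6, o=14: +6·0.0833333° lon, +14·0.0416667° lat → SW at lon 60.5°, lat 46.5833°.
latitude 46.5833° N, longitude 60.5000° E.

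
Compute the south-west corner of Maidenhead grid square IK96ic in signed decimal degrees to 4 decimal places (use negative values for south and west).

16.0833, -1.3333

Field I=8, K=10: +8·20° lon, +10·10° lat → SW at lon -20°, lat 10°.
Square 9, 6: +9·2° lon, +6·1° lat → SW at lon -2°, lat 16°.
Subsquare i=8, c=2: +8·0.0833333° lon, +2·0.0416667° lat → SW at lon -1.33333°, lat 16.0833°.
latitude 16.0833, longitude -1.3333.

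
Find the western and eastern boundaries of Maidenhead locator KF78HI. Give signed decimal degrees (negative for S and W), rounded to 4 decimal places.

Field K=10, F=5: +10·20° lon, +5·10° lat → SW at lon 20°, lat -40°.
Square 7, 8: +7·2° lon, +8·1° lat → SW at lon 34°, lat -32°.
Subsquare h=7, i=8: +7·0.0833333° lon, +8·0.0416667° lat → SW at lon 34.5833°, lat -31.6667°.
Cell spans 0.0833333° lon × 0.0416667° lat.
west 34.5833, east 34.6667.

34.5833, 34.6667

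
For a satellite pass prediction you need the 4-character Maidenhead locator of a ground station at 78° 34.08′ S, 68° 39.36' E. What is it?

MB41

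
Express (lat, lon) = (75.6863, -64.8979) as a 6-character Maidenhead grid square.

FQ75nq

Offset from 180°W / 90°S: lon 115.1021°, lat 165.6863°.
Field (20°×10°, letters A–R): 115.1021/20 → 5 → F, 165.6863/10 → 16 → Q; chars FQ.
Square (2°×1°, digits 0–9): 15.1021/2 → 7, 5.6863/1 → 5; chars 75.
Subsquare (5′×2.5′, letters a–x): 1.1021/0.0833333 → 13 → n, 0.6863/0.0416667 → 16 → q; chars nq.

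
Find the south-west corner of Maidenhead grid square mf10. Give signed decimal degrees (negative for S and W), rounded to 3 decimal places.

Field M=12, F=5: +12·20° lon, +5·10° lat → SW at lon 60°, lat -40°.
Square 1, 0: +1·2° lon, +0·1° lat → SW at lon 62°, lat -40°.
latitude -40.000, longitude 62.000.

-40.000, 62.000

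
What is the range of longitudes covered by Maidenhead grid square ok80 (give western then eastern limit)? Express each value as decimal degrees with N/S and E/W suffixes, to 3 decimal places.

116.000° E, 118.000° E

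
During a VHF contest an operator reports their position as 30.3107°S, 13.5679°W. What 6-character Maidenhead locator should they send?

Offset from 180°W / 90°S: lon 166.4321°, lat 59.6893°.
Field: 166.4321/20 → 8 → I, 59.6893/10 → 5 → F; chars IF.
Square: 6.4321/2 → 3, 9.6893/1 → 9; chars 39.
Subsquare: 0.4321/0.0833333 → 5 → f, 0.6893/0.0416667 → 16 → q; chars fq.

IF39fq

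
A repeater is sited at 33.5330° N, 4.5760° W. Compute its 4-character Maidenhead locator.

IM73

Shift to the Maidenhead origin (180°W, 90°S): lon 175.42, lat 123.53.
Field (20°×10°, letters A–R): lon ⌊175.42/20⌋ = 8 → I; lat ⌊123.53/10⌋ = 12 → M.
Square (2°×1°, digits 0–9): lon ⌊15.42/2⌋ = 7; lat ⌊3.53/1⌋ = 3.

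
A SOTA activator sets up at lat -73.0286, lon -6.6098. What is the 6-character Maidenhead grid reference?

Offset from 180°W / 90°S: lon 173.3902°, lat 16.9714°.
Field: lon ⌊173.3902/20⌋ = 8 → I; lat ⌊16.9714/10⌋ = 1 → B.
Square: lon ⌊13.3902/2⌋ = 6; lat ⌊6.9714/1⌋ = 6.
Subsquare: lon ⌊1.3902/0.0833333⌋ = 16 → q; lat ⌊0.9714/0.0416667⌋ = 23 → x.

IB66qx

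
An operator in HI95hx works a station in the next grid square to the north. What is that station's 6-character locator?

HI96ha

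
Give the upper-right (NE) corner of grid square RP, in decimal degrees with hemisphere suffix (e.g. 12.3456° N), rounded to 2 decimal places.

70.00° N, 180.00° E

Field R=17, P=15: +17·20° lon, +15·10° lat → SW at lon 160°, lat 60°.
Cell spans 20° lon × 10° lat. NE corner is SW corner plus one full cell.
latitude 70.00° N, longitude 180.00° E.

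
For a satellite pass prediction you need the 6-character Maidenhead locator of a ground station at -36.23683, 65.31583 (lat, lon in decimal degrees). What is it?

MF23ps

Offset from 180°W / 90°S: lon 245.3158°, lat 53.7632°.
Field: 245.3158/20 → 12 → M, 53.7632/10 → 5 → F; chars MF.
Square: 5.3158/2 → 2, 3.7632/1 → 3; chars 23.
Subsquare: 1.3158/0.0833333 → 15 → p, 0.7632/0.0416667 → 18 → s; chars ps.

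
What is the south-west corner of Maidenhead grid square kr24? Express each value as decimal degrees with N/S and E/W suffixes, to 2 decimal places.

84.00° N, 24.00° E

Field K=10, R=17: +10·20° lon, +17·10° lat → SW at lon 20°, lat 80°.
Square 2, 4: +2·2° lon, +4·1° lat → SW at lon 24°, lat 84°.
latitude 84.00° N, longitude 24.00° E.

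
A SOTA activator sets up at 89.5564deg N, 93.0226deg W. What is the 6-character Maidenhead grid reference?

ER39ln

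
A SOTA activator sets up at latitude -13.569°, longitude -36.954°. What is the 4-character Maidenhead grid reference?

HH16

Add 180° to longitude and 90° to latitude: 143.05, 76.43.
Field (20°×10°, letters A–R): lon ⌊143.05/20⌋ = 7 → H; lat ⌊76.43/10⌋ = 7 → H.
Square (2°×1°, digits 0–9): lon ⌊3.05/2⌋ = 1; lat ⌊6.43/1⌋ = 6.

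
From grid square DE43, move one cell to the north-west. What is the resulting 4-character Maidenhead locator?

DE34

Longitude square 4; −1 → 3.
Latitude square 3; +1 → 4.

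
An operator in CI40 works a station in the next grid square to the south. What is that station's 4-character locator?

Latitude square 0; −1 → -1, wraps to 9, carry into field.
Latitude field I = 8; −1 → 7 = H.
The longitude characters are unchanged.

CH49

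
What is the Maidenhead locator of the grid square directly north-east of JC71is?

Longitude subsquare i = 8; +1 → 9 = j.
Latitude subsquare s = 18; +1 → 19 = t.

JC71jt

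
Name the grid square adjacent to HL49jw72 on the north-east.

Longitude extended square 7; +1 → 8.
Latitude extended square 2; +1 → 3.

HL49jw83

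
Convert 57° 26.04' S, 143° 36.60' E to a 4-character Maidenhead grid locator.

Shift to the Maidenhead origin (180°W, 90°S): lon 323.61, lat 32.57.
Field (20°×10°, letters A–R): lon ⌊323.61/20⌋ = 16 → Q; lat ⌊32.57/10⌋ = 3 → D.
Square (2°×1°, digits 0–9): lon ⌊3.61/2⌋ = 1; lat ⌊2.57/1⌋ = 2.

QD12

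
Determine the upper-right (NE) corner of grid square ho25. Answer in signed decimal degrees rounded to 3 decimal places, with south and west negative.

56.000, -34.000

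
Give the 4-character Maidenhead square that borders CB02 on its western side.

BB92

Longitude square 0; −1 → -1, wraps to 9, carry into field.
Longitude field C = 2; −1 → 1 = B.
The latitude characters are unchanged.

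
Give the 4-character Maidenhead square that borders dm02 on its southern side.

Latitude square 2; −1 → 1.
The longitude characters are unchanged.

DM01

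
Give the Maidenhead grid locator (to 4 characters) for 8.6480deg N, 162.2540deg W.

Shift to the Maidenhead origin (180°W, 90°S): lon 17.75, lat 98.65.
Field: lon ⌊17.75/20⌋ = 0 → A; lat ⌊98.65/10⌋ = 9 → J.
Square: lon ⌊17.75/2⌋ = 8; lat ⌊8.65/1⌋ = 8.

AJ88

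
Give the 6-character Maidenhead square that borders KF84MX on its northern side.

KF85ma

Latitude subsquare x = 23; +1 → 24, wraps to 0 = a, carry into square.
Latitude square 4; +1 → 5.
The longitude characters are unchanged.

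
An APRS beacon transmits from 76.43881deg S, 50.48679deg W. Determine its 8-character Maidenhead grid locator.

GB43sn14

Shift to the Maidenhead origin (180°W, 90°S): lon 129.51321, lat 13.56119.
Field (20°×10°, letters A–R): lon ⌊129.51321/20⌋ = 6 → G; lat ⌊13.56119/10⌋ = 1 → B.
Square (2°×1°, digits 0–9): lon ⌊9.51321/2⌋ = 4; lat ⌊3.56119/1⌋ = 3.
Subsquare (5′×2.5′, letters a–x): lon ⌊1.51321/0.0833333⌋ = 18 → s; lat ⌊0.56119/0.0416667⌋ = 13 → n.
Extended square (30″×15″, digits 0–9): lon ⌊0.01321/0.00833333⌋ = 1; lat ⌊0.01952/0.00416667⌋ = 4.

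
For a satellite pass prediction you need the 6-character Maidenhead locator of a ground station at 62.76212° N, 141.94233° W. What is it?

Add 180° to longitude and 90° to latitude: 38.0577, 152.7621.
Field: 38.0577/20 → 1 → B, 152.7621/10 → 15 → P; chars BP.
Square: 18.0577/2 → 9, 2.7621/1 → 2; chars 92.
Subsquare: 0.0577/0.0833333 → 0 → a, 0.7621/0.0416667 → 18 → s; chars as.

BP92as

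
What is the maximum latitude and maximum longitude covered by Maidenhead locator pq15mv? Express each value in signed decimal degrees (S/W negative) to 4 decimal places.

Field P=15, Q=16: +15·20° lon, +16·10° lat → SW at lon 120°, lat 70°.
Square 1, 5: +1·2° lon, +5·1° lat → SW at lon 122°, lat 75°.
Subsquare m=12, v=21: +12·0.0833333° lon, +21·0.0416667° lat → SW at lon 123°, lat 75.875°.
Cell spans 0.0833333° lon × 0.0416667° lat. NE corner is SW corner plus one full cell.
latitude 75.9167, longitude 123.0833.

75.9167, 123.0833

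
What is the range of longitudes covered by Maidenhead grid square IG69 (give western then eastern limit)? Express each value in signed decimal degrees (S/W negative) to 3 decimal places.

Field I=8, G=6: +8·20° lon, +6·10° lat → SW at lon -20°, lat -30°.
Square 6, 9: +6·2° lon, +9·1° lat → SW at lon -8°, lat -21°.
Cell spans 2° lon × 1° lat.
west -8.000, east -6.000.

-8.000, -6.000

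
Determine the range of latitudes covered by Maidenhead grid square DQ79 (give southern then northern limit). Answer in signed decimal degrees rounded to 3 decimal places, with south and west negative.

79.000, 80.000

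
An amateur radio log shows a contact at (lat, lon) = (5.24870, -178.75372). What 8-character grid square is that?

AJ05of99

Shift to the Maidenhead origin (180°W, 90°S): lon 1.24628, lat 95.24870.
Field (20°×10°, letters A–R): 1.24628/20 → 0 → A, 95.24870/10 → 9 → J; chars AJ.
Square (2°×1°, digits 0–9): 1.24628/2 → 0, 5.24870/1 → 5; chars 05.
Subsquare (5′×2.5′, letters a–x): 1.24628/0.0833333 → 14 → o, 0.24870/0.0416667 → 5 → f; chars of.
Extended square (30″×15″, digits 0–9): 0.07961/0.00833333 → 9, 0.04037/0.00416667 → 9; chars 99.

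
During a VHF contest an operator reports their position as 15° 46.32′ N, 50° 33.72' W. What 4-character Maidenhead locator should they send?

Offset from 180°W / 90°S: lon 129.44°, lat 105.77°.
Field (20°×10°, letters A–R): 129.44/20 → 6 → G, 105.77/10 → 10 → K; chars GK.
Square (2°×1°, digits 0–9): 9.44/2 → 4, 5.77/1 → 5; chars 45.

GK45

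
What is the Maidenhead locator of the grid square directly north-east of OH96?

Longitude square 9; +1 → 10, wraps to 0, carry into field.
Longitude field O = 14; +1 → 15 = P.
Latitude square 6; +1 → 7.

PH07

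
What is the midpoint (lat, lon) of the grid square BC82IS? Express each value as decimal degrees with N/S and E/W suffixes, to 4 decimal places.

Field B=1, C=2: +1·20° lon, +2·10° lat → SW at lon -160°, lat -70°.
Square 8, 2: +8·2° lon, +2·1° lat → SW at lon -144°, lat -68°.
Subsquare i=8, s=18: +8·0.0833333° lon, +18·0.0416667° lat → SW at lon -143.333°, lat -67.25°.
Cell spans 0.0833333° lon × 0.0416667° lat. Centre is SW corner plus half of each.
latitude 67.2292° S, longitude 143.2917° W.

67.2292° S, 143.2917° W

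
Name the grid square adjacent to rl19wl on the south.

RL19wk

Latitude subsquare l = 11; −1 → 10 = k.
The longitude characters are unchanged.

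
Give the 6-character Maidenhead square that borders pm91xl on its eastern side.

QM01al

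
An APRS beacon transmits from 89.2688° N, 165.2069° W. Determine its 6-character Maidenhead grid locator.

Add 180° to longitude and 90° to latitude: 14.7931, 179.2688.
Field: 14.7931/20 → 0 → A, 179.2688/10 → 17 → R; chars AR.
Square: 14.7931/2 → 7, 9.2688/1 → 9; chars 79.
Subsquare: 0.7931/0.0833333 → 9 → j, 0.2688/0.0416667 → 6 → g; chars jg.

AR79jg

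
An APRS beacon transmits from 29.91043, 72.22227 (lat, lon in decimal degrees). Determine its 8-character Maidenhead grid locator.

ML69cv68

Shift to the Maidenhead origin (180°W, 90°S): lon 252.22227, lat 119.91043.
Field: lon ⌊252.22227/20⌋ = 12 → M; lat ⌊119.91043/10⌋ = 11 → L.
Square: lon ⌊12.22227/2⌋ = 6; lat ⌊9.91043/1⌋ = 9.
Subsquare: lon ⌊0.22227/0.0833333⌋ = 2 → c; lat ⌊0.91043/0.0416667⌋ = 21 → v.
Extended square: lon ⌊0.05560/0.00833333⌋ = 6; lat ⌊0.03543/0.00416667⌋ = 8.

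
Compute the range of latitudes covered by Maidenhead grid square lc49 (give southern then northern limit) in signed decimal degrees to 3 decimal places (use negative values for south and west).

-61.000, -60.000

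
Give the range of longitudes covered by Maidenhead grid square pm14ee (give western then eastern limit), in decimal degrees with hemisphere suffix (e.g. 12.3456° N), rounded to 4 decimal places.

122.3333° E, 122.4167° E

Field P=15, M=12: +15·20° lon, +12·10° lat → SW at lon 120°, lat 30°.
Square 1, 4: +1·2° lon, +4·1° lat → SW at lon 122°, lat 34°.
Subsquare e=4, e=4: +4·0.0833333° lon, +4·0.0416667° lat → SW at lon 122.333°, lat 34.1667°.
Cell spans 0.0833333° lon × 0.0416667° lat.
west 122.3333° E, east 122.4167° E.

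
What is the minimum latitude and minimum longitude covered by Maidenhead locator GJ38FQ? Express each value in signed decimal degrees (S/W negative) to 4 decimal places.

8.6667, -53.5833

Field G=6, J=9: +6·20° lon, +9·10° lat → SW at lon -60°, lat 0°.
Square 3, 8: +3·2° lon, +8·1° lat → SW at lon -54°, lat 8°.
Subsquare f=5, q=16: +5·0.0833333° lon, +16·0.0416667° lat → SW at lon -53.5833°, lat 8.66667°.
latitude 8.6667, longitude -53.5833.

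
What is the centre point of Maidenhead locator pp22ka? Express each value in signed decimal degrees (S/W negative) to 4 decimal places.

62.0208, 124.8750

Field P=15, P=15: +15·20° lon, +15·10° lat → SW at lon 120°, lat 60°.
Square 2, 2: +2·2° lon, +2·1° lat → SW at lon 124°, lat 62°.
Subsquare k=10, a=0: +10·0.0833333° lon, +0·0.0416667° lat → SW at lon 124.833°, lat 62°.
Cell spans 0.0833333° lon × 0.0416667° lat. Centre is SW corner plus half of each.
latitude 62.0208, longitude 124.8750.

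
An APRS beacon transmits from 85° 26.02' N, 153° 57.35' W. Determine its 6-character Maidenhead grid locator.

Offset from 180°W / 90°S: lon 26.0442°, lat 175.4337°.
Field (20°×10°, letters A–R): lon ⌊26.0442/20⌋ = 1 → B; lat ⌊175.4337/10⌋ = 17 → R.
Square (2°×1°, digits 0–9): lon ⌊6.0442/2⌋ = 3; lat ⌊5.4337/1⌋ = 5.
Subsquare (5′×2.5′, letters a–x): lon ⌊0.0442/0.0833333⌋ = 0 → a; lat ⌊0.4337/0.0416667⌋ = 10 → k.

BR35ak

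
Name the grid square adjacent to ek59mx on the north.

Latitude subsquare x = 23; +1 → 24, wraps to 0 = a, carry into square.
Latitude square 9; +1 → 10, wraps to 0, carry into field.
Latitude field K = 10; +1 → 11 = L.
The longitude characters are unchanged.

EL50ma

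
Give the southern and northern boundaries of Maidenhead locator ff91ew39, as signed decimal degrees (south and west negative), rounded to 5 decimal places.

-38.04583, -38.04167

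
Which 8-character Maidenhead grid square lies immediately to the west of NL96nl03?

NL96ml93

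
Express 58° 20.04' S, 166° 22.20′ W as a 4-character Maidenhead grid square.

Shift to the Maidenhead origin (180°W, 90°S): lon 13.63, lat 31.67.
Field (20°×10°, letters A–R): lon ⌊13.63/20⌋ = 0 → A; lat ⌊31.67/10⌋ = 3 → D.
Square (2°×1°, digits 0–9): lon ⌊13.63/2⌋ = 6; lat ⌊1.67/1⌋ = 1.

AD61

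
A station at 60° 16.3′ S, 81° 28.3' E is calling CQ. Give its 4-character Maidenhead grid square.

NC09

Shift to the Maidenhead origin (180°W, 90°S): lon 261.47, lat 29.73.
Field: 261.47/20 → 13 → N, 29.73/10 → 2 → C; chars NC.
Square: 1.47/2 → 0, 9.73/1 → 9; chars 09.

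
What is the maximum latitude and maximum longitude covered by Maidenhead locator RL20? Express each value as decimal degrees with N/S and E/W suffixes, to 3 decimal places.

21.000° N, 166.000° E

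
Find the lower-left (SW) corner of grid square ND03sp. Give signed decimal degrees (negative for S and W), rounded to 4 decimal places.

-56.3750, 81.5000

Field N=13, D=3: +13·20° lon, +3·10° lat → SW at lon 80°, lat -60°.
Square 0, 3: +0·2° lon, +3·1° lat → SW at lon 80°, lat -57°.
Subsquare s=18, p=15: +18·0.0833333° lon, +15·0.0416667° lat → SW at lon 81.5°, lat -56.375°.
latitude -56.3750, longitude 81.5000.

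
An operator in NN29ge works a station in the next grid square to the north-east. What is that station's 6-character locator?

Longitude subsquare g = 6; +1 → 7 = h.
Latitude subsquare e = 4; +1 → 5 = f.

NN29hf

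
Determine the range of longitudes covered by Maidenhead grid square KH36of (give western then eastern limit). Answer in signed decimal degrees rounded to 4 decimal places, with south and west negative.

Field K=10, H=7: +10·20° lon, +7·10° lat → SW at lon 20°, lat -20°.
Square 3, 6: +3·2° lon, +6·1° lat → SW at lon 26°, lat -14°.
Subsquare o=14, f=5: +14·0.0833333° lon, +5·0.0416667° lat → SW at lon 27.1667°, lat -13.7917°.
Cell spans 0.0833333° lon × 0.0416667° lat.
west 27.1667, east 27.2500.

27.1667, 27.2500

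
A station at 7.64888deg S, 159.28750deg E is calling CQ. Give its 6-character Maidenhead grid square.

QI92pi

Add 180° to longitude and 90° to latitude: 339.2875, 82.3511.
Field (20°×10°, letters A–R): lon ⌊339.2875/20⌋ = 16 → Q; lat ⌊82.3511/10⌋ = 8 → I.
Square (2°×1°, digits 0–9): lon ⌊19.2875/2⌋ = 9; lat ⌊2.3511/1⌋ = 2.
Subsquare (5′×2.5′, letters a–x): lon ⌊1.2875/0.0833333⌋ = 15 → p; lat ⌊0.3511/0.0416667⌋ = 8 → i.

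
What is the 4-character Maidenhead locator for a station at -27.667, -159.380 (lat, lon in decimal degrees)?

Add 180° to longitude and 90° to latitude: 20.62, 62.33.
Field: lon ⌊20.62/20⌋ = 1 → B; lat ⌊62.33/10⌋ = 6 → G.
Square: lon ⌊0.62/2⌋ = 0; lat ⌊2.33/1⌋ = 2.

BG02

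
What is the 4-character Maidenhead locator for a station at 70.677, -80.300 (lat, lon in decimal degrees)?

EQ90

Offset from 180°W / 90°S: lon 99.70°, lat 160.68°.
Field: 99.70/20 → 4 → E, 160.68/10 → 16 → Q; chars EQ.
Square: 19.70/2 → 9, 0.68/1 → 0; chars 90.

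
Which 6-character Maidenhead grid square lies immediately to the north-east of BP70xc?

BP80ad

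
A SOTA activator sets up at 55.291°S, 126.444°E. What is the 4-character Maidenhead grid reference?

Add 180° to longitude and 90° to latitude: 306.44, 34.71.
Field (20°×10°, letters A–R): lon ⌊306.44/20⌋ = 15 → P; lat ⌊34.71/10⌋ = 3 → D.
Square (2°×1°, digits 0–9): lon ⌊6.44/2⌋ = 3; lat ⌊4.71/1⌋ = 4.

PD34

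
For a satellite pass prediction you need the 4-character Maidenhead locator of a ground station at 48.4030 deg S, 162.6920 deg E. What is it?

Offset from 180°W / 90°S: lon 342.69°, lat 41.60°.
Field: lon ⌊342.69/20⌋ = 17 → R; lat ⌊41.60/10⌋ = 4 → E.
Square: lon ⌊2.69/2⌋ = 1; lat ⌊1.60/1⌋ = 1.

RE11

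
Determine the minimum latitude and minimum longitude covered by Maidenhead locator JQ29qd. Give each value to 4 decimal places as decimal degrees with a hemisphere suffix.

79.1250° N, 5.3333° E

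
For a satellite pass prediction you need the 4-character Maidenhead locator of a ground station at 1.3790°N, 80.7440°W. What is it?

EJ91

Offset from 180°W / 90°S: lon 99.26°, lat 91.38°.
Field (20°×10°, letters A–R): 99.26/20 → 4 → E, 91.38/10 → 9 → J; chars EJ.
Square (2°×1°, digits 0–9): 19.26/2 → 9, 1.38/1 → 1; chars 91.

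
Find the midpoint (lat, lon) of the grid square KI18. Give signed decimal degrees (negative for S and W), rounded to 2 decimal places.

-1.50, 23.00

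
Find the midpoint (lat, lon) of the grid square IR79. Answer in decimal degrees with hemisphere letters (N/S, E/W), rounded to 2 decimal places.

89.50° N, 5.00° W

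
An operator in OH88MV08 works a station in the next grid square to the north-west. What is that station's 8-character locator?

Longitude extended square 0; −1 → -1, wraps to 9, carry into subsquare.
Longitude subsquare m = 12; −1 → 11 = l.
Latitude extended square 8; +1 → 9.

OH88lv99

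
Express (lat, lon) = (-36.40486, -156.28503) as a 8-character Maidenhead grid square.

Add 180° to longitude and 90° to latitude: 23.71497, 53.59514.
Field (20°×10°, letters A–R): lon ⌊23.71497/20⌋ = 1 → B; lat ⌊53.59514/10⌋ = 5 → F.
Square (2°×1°, digits 0–9): lon ⌊3.71497/2⌋ = 1; lat ⌊3.59514/1⌋ = 3.
Subsquare (5′×2.5′, letters a–x): lon ⌊1.71497/0.0833333⌋ = 20 → u; lat ⌊0.59514/0.0416667⌋ = 14 → o.
Extended square (30″×15″, digits 0–9): lon ⌊0.04830/0.00833333⌋ = 5; lat ⌊0.01181/0.00416667⌋ = 2.

BF13uo52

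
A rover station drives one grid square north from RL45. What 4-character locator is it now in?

RL46

Latitude square 5; +1 → 6.
The longitude characters are unchanged.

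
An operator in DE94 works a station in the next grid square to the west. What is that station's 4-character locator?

DE84

Longitude square 9; −1 → 8.
The latitude characters are unchanged.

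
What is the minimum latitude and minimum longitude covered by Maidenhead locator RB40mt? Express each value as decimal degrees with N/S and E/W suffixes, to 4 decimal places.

Field R=17, B=1: +17·20° lon, +1·10° lat → SW at lon 160°, lat -80°.
Square 4, 0: +4·2° lon, +0·1° lat → SW at lon 168°, lat -80°.
Subsquare m=12, t=19: +12·0.0833333° lon, +19·0.0416667° lat → SW at lon 169°, lat -79.2083°.
latitude 79.2083° S, longitude 169.0000° E.

79.2083° S, 169.0000° E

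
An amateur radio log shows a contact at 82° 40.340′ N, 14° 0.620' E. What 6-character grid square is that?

JR72aq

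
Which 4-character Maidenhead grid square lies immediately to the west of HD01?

Longitude square 0; −1 → -1, wraps to 9, carry into field.
Longitude field H = 7; −1 → 6 = G.
The latitude characters are unchanged.

GD91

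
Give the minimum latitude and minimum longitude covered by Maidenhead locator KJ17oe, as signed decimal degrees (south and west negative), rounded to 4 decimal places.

Field K=10, J=9: +10·20° lon, +9·10° lat → SW at lon 20°, lat 0°.
Square 1, 7: +1·2° lon, +7·1° lat → SW at lon 22°, lat 7°.
Subsquare o=14, e=4: +14·0.0833333° lon, +4·0.0416667° lat → SW at lon 23.1667°, lat 7.16667°.
latitude 7.1667, longitude 23.1667.

7.1667, 23.1667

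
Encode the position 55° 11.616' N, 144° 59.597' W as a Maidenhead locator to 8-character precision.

Offset from 180°W / 90°S: lon 35.00672°, lat 145.19360°.
Field (20°×10°, letters A–R): 35.00672/20 → 1 → B, 145.19360/10 → 14 → O; chars BO.
Square (2°×1°, digits 0–9): 15.00672/2 → 7, 5.19360/1 → 5; chars 75.
Subsquare (5′×2.5′, letters a–x): 1.00672/0.0833333 → 12 → m, 0.19360/0.0416667 → 4 → e; chars me.
Extended square (30″×15″, digits 0–9): 0.00672/0.00833333 → 0, 0.02693/0.00416667 → 6; chars 06.

BO75me06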